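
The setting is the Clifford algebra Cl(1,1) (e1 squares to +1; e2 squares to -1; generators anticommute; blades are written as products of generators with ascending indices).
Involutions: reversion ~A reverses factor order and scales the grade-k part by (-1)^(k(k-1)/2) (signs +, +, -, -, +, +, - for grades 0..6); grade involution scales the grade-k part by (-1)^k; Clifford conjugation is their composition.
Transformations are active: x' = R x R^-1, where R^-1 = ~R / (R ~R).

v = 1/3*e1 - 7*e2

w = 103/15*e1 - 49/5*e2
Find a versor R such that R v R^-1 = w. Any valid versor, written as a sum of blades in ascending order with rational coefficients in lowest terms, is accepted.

Sketch: the shared square -440/9 makes R = v + w = 36/5*e1 - 84/5*e2 the natural versor; its sandwich fixes that direction, negates (v - w)/2, and sends v to w.
Answer: 36/5*e1 - 84/5*e2


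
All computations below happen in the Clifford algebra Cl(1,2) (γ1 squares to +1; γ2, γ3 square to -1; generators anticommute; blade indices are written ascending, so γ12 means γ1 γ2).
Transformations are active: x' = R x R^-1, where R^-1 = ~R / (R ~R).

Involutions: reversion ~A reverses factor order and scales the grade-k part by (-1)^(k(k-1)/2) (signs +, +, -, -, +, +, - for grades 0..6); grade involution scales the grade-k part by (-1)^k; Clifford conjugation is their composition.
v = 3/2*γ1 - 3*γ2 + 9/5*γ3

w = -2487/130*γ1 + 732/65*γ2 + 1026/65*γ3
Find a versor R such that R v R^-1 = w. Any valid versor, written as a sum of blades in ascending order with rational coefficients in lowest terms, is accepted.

A norm check does it: q(v) = q(w) = -999/100, hence R = v + w = -1146/65*γ1 + 537/65*γ2 + 1143/65*γ3 realises the map — parallel part kept, (v - w)/2 negated, v carried to w.
Answer: -1146/65*γ1 + 537/65*γ2 + 1143/65*γ3


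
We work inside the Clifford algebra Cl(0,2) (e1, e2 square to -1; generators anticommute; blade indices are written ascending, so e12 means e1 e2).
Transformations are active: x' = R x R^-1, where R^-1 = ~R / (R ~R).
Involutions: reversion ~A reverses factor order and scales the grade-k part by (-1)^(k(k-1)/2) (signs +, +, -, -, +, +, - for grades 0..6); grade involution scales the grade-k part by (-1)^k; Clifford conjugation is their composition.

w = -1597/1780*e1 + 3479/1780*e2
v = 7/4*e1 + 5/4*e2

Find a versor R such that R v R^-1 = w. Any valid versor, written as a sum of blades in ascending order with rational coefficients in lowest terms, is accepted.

Take R = v + w = 759/890*e1 + 1426/445*e2. Because q(v) = q(w) = -37/8, conjugation by R sends v exactly to w.
Answer: 759/890*e1 + 1426/445*e2


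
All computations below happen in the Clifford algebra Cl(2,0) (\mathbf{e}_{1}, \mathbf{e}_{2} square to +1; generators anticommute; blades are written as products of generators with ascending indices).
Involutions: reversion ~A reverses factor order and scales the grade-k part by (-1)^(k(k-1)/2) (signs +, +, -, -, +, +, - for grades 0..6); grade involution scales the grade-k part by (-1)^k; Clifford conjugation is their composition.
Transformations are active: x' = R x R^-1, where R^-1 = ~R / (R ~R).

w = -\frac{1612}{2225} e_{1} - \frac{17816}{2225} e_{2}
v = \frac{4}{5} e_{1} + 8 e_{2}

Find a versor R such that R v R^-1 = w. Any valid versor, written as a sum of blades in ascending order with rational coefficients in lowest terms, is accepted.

Reasoning: v^2 = w^2 = \frac{1616}{25} since conjugation preserves the quadratic form; R = v + w = \frac{168}{2225} e_{1} - \frac{16}{2225} e_{2} is then valid when invertible, keeping its own part and reversing (v - w)/2.
Answer: \frac{168}{2225} e_{1} - \frac{16}{2225} e_{2}


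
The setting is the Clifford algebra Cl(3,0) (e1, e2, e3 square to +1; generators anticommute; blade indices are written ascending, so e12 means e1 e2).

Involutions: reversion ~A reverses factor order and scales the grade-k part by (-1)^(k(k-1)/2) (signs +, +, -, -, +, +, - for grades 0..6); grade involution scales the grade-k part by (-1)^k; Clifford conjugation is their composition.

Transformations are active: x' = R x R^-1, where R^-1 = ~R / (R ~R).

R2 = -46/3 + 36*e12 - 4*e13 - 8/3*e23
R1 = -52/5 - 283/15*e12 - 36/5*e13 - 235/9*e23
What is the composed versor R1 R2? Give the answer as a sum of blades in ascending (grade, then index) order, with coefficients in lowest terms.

Distribute over the terms of R1 (each basis-blade product reordered to ascending indices, repeated generators contracted through their squares):
(-52/5) R2 = 2392/15 - 1872/5*e12 + 208/5*e13 + 416/15*e23
(-283/15*e12) R2 = 3396/5 + 13018/45*e12 + 2264/45*e13 - 1132/15*e23
(-36/5*e13) R2 = -144/5 - 96/5*e12 + 552/5*e13 - 1296/5*e23
(-235/9*e23) R2 = -1880/27 + 940/9*e12 + 940*e13 + 10810/27*e23
Summing the partial products and collecting blades:
Answer: 99932/135 + 2/15*e12 + 51404/45*e13 + 12614/135*e23


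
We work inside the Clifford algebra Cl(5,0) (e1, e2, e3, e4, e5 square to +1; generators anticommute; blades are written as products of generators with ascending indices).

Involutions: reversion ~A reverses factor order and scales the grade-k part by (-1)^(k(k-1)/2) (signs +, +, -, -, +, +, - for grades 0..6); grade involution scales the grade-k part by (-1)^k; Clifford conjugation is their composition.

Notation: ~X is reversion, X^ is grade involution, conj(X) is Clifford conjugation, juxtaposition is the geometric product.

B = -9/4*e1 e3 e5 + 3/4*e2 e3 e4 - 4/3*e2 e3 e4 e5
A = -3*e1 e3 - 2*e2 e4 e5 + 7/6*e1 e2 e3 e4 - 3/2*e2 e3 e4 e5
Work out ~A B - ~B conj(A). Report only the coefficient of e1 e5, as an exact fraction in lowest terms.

first term: 2 - 7/8*e1 + 8/3*e3 + 45/8*e5 + 14/9*e1 e5 - 3/2*e3 e5 + 9/8*e1 e2 e4 - 21/8*e2 e4 e5 + 9/2*e1 e2 e3 e4 + 4*e1 e2 e4 e5
second term: 2 - 7/8*e1 + 8/3*e3 - 63/8*e5 - 14/9*e1 e5 + 3/2*e3 e5 - 45/8*e1 e2 e4 + 21/8*e2 e4 e5 + 9/2*e1 e2 e3 e4 - 4*e1 e2 e4 e5
Answer: 28/9


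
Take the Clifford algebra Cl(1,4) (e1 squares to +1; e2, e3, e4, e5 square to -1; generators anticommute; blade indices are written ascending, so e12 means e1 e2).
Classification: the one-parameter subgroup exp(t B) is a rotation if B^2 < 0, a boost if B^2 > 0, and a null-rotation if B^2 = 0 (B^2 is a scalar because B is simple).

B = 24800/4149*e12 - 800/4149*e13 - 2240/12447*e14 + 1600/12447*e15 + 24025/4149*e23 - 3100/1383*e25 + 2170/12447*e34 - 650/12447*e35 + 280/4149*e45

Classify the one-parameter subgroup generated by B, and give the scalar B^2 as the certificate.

B^2 term by term: the squares give (24800/4149)^2*(e12)^2 + (-800/4149)^2*(e13)^2 + (-2240/12447)^2*(e14)^2 + (1600/12447)^2*(e15)^2 + (24025/4149)^2*(e23)^2 + (-3100/1383)^2*(e25)^2 + (2170/12447)^2*(e34)^2 + (-650/12447)^2*(e35)^2 + (280/4149)^2*(e45)^2 = 615040000/17214201*(+1) + 640000/17214201*(+1) + 5017600/154927809*(+1) + 2560000/154927809*(+1) + 577200625/17214201*(-1) + 9610000/1912689*(-1) + 4708900/154927809*(-1) + 422500/154927809*(-1) + 78400/17214201*(-1) = -25/9 (each basis 2-blade squares to minus the product of its generators' squares); cross terms between blades sharing an index anticommute and cancel; the commuting (index-disjoint) pairs give grade-4 terms 2*c*c'*(blade product), which cancel blade by blade — e1234: 107632000/51642603 - 107632000/51642603 = 0; e1235: -32240000/51642603 - 4960000/5738067 + 76880000/51642603 = 0; e1245: 13888000/17214201 - 13888000/17214201 = 0; e1345: -448000/17214201 - 2912000/154927809 + 6944000/154927809 = 0; e2345: 13454000/17214201 - 13454000/17214201 = 0 — confirming B is simple. So B^2 = -25/9.
Answer: rotation, certificate B^2 = -25/9. Certificate logic: -25/9 is a conjugation-invariant scalar, so its sign fixes rotation versus boost versus null-rotation outright.


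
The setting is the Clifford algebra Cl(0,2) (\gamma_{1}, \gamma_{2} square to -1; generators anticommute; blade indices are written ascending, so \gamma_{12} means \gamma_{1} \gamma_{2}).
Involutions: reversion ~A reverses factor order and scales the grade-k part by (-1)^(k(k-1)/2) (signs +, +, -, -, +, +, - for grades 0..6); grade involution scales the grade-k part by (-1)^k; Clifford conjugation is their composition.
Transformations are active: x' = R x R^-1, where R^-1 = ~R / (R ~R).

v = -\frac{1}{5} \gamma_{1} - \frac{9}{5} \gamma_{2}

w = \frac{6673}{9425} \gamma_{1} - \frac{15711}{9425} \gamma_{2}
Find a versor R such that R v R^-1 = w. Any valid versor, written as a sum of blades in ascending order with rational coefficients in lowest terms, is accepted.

Why this works: both vectors square to -\frac{82}{25}, so q(v) = q(w) and R = v + w = \frac{4788}{9425} \gamma_{1} - \frac{32676}{9425} \gamma_{2} carries v to w — its own direction survives, the complement (v - w)/2 flips.
Answer: \frac{4788}{9425} \gamma_{1} - \frac{32676}{9425} \gamma_{2}


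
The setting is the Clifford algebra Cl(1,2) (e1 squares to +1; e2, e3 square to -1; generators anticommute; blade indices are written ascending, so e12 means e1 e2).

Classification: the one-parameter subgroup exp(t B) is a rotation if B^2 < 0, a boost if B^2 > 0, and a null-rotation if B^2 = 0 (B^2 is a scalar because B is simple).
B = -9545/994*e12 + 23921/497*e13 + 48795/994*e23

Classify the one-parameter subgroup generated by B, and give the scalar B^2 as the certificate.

B^2 term by term: the squares give (-9545/994)^2*(e12)^2 + (23921/497)^2*(e13)^2 + (48795/994)^2*(e23)^2 = 91107025/988036*(+1) + 572214241/247009*(+1) + 2380952025/988036*(-1) = -1 (each basis 2-blade squares to minus the product of its generators' squares); cross terms between blades sharing an index anticommute and cancel. So B^2 = -1.
Answer: rotation, certificate B^2 = -1. The invariant at work: B^2 = -1 is unchanged by conjugation, hence its sign classifies the subgroup whatever basis B is written in.


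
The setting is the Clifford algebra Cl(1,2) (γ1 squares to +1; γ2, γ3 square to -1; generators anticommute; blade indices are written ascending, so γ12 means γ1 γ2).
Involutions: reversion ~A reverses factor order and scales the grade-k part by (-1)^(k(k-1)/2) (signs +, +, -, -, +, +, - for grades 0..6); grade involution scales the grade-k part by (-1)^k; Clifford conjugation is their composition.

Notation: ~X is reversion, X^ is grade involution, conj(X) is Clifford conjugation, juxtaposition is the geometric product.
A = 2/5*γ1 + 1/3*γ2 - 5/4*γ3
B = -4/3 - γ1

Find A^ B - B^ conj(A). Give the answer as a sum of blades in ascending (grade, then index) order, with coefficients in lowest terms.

first term: 2/5 + 8/15*γ1 + 4/9*γ2 - 5/3*γ3 - 1/3*γ12 + 5/4*γ13
second term: -2/5 + 8/15*γ1 + 4/9*γ2 - 5/3*γ3 - 1/3*γ12 + 5/4*γ13
Answer: 4/5


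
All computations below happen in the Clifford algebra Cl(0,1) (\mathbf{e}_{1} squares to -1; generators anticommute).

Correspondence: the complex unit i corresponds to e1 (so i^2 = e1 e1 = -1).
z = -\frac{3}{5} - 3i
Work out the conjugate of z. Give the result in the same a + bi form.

In blades: z = -\frac{3}{5} - 3 e_{1}.
Conjugation here is Clifford conjugation: the scalar is fixed and the grade-1 and grade-2 blades all flip sign, giving -\frac{3}{5} + 3 e_{1}; translating back:
Answer: -\frac{3}{5} + 3i


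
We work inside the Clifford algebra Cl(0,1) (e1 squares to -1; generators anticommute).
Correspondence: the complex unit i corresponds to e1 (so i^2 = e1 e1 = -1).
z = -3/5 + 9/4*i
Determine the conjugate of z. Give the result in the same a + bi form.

In blades: z = -3/5 + 9/4*e1.
Conjugation here is Clifford conjugation: the scalar is fixed and the grade-1 and grade-2 blades all flip sign, giving -3/5 - 9/4*e1; translating back:
Answer: -3/5 - 9/4*i


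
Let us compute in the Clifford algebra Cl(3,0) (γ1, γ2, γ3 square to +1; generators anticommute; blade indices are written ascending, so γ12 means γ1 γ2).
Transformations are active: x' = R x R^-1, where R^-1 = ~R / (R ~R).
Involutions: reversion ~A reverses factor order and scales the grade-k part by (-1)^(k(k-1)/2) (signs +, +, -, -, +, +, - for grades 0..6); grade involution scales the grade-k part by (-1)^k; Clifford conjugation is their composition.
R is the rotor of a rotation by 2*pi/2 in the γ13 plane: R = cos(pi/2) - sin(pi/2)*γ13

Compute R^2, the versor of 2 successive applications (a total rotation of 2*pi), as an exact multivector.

The rotor phase is half the rotation angle and phases add under composition, so 2 steps in the γ13 plane accumulate phase 2*(pi/2) = pi: R^2 = cos(pi) - sin(pi)*γ13.
cos(pi) = -1 and sin(pi) = 0, so R^2 = -1. The total rotation 2*pi is 1 full turn, so every vector returns to itself, yet the rotor is -1, on the OTHER sheet of the double cover (an odd number of 2*pi turns).
Answer: -1


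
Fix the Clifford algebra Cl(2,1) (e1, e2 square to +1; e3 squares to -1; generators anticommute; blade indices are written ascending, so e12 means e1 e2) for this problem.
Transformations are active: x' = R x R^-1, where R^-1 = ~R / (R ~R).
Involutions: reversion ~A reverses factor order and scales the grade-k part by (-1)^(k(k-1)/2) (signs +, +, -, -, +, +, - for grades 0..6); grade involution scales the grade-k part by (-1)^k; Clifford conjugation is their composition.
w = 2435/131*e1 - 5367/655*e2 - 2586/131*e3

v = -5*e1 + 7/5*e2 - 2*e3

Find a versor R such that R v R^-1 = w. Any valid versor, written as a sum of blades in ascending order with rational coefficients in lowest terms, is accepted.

The midline construction: v and w both square to 574/25, so reflecting in their sum 1780/131*e1 - 890/131*e2 - 2848/131*e3 exchanges them.
Answer: 1780/131*e1 - 890/131*e2 - 2848/131*e3


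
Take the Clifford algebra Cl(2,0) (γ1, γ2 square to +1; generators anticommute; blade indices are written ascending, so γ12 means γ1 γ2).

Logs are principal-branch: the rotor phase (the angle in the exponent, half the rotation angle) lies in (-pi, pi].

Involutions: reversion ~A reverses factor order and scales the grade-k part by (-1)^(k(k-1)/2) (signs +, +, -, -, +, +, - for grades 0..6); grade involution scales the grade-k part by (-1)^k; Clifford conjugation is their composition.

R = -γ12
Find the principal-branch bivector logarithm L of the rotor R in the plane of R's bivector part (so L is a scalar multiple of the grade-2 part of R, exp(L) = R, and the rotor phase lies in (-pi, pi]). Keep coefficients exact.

The scalar part of R is 0, and that scalar determines the rotor phase on the principal branch; recovering the unit plane as bivector-part over sine of the phase gives L = phase * plane.
Concretely: cos(phase) = 0 gives phase = ±pi/2, and since phase/sin(phase) is even the sign is immaterial: L = (phase/sin(phase)) * <R>_2 = (pi/2) * <R>_2.
Answer: -pi/2*γ12


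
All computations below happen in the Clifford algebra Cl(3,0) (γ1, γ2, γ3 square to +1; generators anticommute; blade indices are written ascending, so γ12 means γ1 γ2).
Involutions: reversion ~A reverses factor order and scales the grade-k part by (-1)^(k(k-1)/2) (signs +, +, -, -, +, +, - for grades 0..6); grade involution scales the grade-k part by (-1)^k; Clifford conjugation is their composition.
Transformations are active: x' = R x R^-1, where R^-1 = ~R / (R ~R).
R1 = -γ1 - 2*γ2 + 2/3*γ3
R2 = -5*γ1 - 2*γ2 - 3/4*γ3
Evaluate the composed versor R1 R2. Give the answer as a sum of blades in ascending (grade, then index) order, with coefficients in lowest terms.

Distribute over the terms of R1 (each basis-blade product reordered to ascending indices, repeated generators contracted through their squares):
(-γ1) R2 = 5 + 2*γ12 + 3/4*γ13
(-2*γ2) R2 = 4 - 10*γ12 + 3/2*γ23
(2/3*γ3) R2 = -1/2 + 10/3*γ13 + 4/3*γ23
Summing the partial products and collecting blades:
Answer: 17/2 - 8*γ12 + 49/12*γ13 + 17/6*γ23


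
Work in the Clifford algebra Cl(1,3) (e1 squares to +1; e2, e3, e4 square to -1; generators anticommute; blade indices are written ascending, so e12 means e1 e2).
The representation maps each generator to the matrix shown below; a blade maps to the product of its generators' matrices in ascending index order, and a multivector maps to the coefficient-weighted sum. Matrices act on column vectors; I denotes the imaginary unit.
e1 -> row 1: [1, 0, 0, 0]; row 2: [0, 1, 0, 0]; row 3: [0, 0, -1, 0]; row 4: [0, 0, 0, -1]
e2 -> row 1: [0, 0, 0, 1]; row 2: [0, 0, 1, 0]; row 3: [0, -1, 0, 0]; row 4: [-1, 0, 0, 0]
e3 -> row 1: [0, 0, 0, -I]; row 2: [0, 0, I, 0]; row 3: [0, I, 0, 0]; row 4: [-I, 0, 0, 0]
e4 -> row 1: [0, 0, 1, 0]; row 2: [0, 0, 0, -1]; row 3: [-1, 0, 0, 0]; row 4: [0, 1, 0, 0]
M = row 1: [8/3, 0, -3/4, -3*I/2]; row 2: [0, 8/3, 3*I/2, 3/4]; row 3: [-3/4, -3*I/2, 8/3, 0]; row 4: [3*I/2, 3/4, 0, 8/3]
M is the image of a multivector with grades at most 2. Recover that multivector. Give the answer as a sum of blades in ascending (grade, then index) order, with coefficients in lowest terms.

Method: the blade images are trace-orthogonal — tr(rho(e_A) rho(e_B)^-1) = 4 if A = B and 0 otherwise — and rho(e_A)^-1 = (e_A)^2 * rho(e_A) with (e_A)^2 = +1 or -1, so the coefficient of e_A in the preimage is (e_A)^2 * tr(M rho(e_A))/4.
Nonzero projections over blades of grade <= 2: 1: (1)^2 = +1, tr(M 1) = 32/3, coefficient 8/3; e13: (e13)^2 = +1, tr(M rho(e13)) = 6, coefficient 3/2; e14: (e14)^2 = +1, tr(M rho(e14)) = -3, coefficient -3/4. Every other blade of grade <= 2 projects to 0.
Answer: 8/3 + 3/2*e13 - 3/4*e14


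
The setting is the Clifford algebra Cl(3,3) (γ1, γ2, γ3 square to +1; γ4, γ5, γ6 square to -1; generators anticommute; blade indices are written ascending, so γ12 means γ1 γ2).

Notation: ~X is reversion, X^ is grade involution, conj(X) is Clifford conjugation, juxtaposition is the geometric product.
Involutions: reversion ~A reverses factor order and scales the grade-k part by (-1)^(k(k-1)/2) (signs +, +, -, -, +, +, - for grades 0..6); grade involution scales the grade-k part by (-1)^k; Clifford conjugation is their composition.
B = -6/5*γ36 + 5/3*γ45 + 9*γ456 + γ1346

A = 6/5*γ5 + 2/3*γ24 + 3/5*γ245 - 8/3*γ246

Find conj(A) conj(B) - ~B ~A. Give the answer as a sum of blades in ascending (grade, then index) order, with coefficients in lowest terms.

first term: γ2 + 2*γ4 - 226/9*γ25 - 27/5*γ26 - 54/5*γ46 - 8/3*γ123 + 16/5*γ234 + 14/9*γ256 + 36/25*γ356 - 2/3*γ1236 + 4/5*γ2346 - 3/5*γ12356 + 6/5*γ13456 + 18/25*γ23456
second term: -γ2 + 2*γ4 + 226/9*γ25 + 27/5*γ26 - 54/5*γ46 + 8/3*γ123 + 16/5*γ234 + 14/9*γ256 - 36/25*γ356 + 2/3*γ1236 + 4/5*γ2346 - 3/5*γ12356 - 6/5*γ13456 - 18/25*γ23456
Answer: 2*γ2 - 452/9*γ25 - 54/5*γ26 - 16/3*γ123 + 72/25*γ356 - 4/3*γ1236 + 12/5*γ13456 + 36/25*γ23456


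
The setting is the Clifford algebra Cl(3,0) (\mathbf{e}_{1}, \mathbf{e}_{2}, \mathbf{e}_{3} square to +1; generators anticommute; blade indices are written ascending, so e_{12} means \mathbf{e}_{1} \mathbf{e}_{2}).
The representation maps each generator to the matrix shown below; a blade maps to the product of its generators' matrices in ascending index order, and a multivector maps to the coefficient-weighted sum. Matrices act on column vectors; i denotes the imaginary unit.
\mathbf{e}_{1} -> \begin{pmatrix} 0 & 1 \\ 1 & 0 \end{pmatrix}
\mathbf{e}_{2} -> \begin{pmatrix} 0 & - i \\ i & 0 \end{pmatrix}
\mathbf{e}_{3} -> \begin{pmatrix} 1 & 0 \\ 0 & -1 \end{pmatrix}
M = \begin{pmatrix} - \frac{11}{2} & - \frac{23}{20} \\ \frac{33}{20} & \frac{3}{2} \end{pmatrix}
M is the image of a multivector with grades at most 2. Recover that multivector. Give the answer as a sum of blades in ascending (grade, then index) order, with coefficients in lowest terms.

Method: 1, rho(e_{1}), rho(e_{2}), rho(e_{3}) form a trace-orthogonal basis of the 2x2 complex matrices (tr(X Y) = 2 if X = Y, else 0), so M = m0*1 + m1*rho(e_{1}) + m2*rho(e_{2}) + m3*rho(e_{3}) with m0 = tr(M)/2 = -2, m1 = tr(M rho(e_{1}))/2 = \frac{1}{4}, m2 = tr(M rho(e_{2}))/2 = - \frac{7 i}{5}, m3 = tr(M rho(e_{3}))/2 = - \frac{7}{2}.
Multiplying table entries, the bivector images are rho(e_{12}) = i*rho(e_{3}), rho(e_{13}) = -i*rho(e_{2}), rho(e_{23}) = i*rho(e_{1}); with real blade coefficients the real parts of m0..m3 are the coefficients of 1, e_{1}, e_{2}, e_{3} and the imaginary parts give the bivectors (e_{23}: Im m1, e_{13}: -Im m2, e_{12}: Im m3).
Answer: -2 + \frac{1}{4} e_{1} - \frac{7}{2} e_{3} + \frac{7}{5} e_{13}


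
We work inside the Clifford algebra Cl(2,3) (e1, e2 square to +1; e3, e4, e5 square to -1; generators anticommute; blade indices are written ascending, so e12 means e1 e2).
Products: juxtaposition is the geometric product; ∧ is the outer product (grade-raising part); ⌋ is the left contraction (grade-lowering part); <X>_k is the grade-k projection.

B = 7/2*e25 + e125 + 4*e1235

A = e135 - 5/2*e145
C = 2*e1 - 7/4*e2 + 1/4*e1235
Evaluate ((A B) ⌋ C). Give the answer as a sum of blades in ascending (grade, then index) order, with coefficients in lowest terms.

step 1: -4*e2 - e23 + 5/2*e24 - 7/2*e123 + 35/4*e124 + 10*e234
step 2: 7 - 7/8*e5 - 1/4*e15 + e135
Answer: 7 - 7/8*e5 - 1/4*e15 + e135


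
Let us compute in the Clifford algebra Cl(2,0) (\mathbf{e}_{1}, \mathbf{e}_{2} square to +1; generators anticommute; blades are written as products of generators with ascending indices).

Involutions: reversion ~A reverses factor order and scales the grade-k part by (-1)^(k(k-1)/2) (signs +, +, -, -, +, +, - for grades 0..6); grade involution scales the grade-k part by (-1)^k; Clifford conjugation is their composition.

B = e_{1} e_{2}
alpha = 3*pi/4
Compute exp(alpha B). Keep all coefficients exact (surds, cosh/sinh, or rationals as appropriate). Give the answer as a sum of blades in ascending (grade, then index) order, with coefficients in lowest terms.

B^2 = (1)^2*(e_{1} e_{2})^2 = 1*(-1) = -1 (a basis 2-blade squares to minus the product of its generators' squares).
B^2 = -1 — the series telescopes trigonometrically here: l = 1, alpha*l = \frac{3 \pi}{4}, so exp(alpha B) = cos(\frac{3 \pi}{4}) + (sin(\frac{3 \pi}{4})/1)*B = - \frac{\sqrt{2}}{2} + (\frac{\sqrt{2}}{2})*B.
Answer: - \frac{\sqrt{2}}{2} + \frac{\sqrt{2}}{2} e_{1} e_{2}


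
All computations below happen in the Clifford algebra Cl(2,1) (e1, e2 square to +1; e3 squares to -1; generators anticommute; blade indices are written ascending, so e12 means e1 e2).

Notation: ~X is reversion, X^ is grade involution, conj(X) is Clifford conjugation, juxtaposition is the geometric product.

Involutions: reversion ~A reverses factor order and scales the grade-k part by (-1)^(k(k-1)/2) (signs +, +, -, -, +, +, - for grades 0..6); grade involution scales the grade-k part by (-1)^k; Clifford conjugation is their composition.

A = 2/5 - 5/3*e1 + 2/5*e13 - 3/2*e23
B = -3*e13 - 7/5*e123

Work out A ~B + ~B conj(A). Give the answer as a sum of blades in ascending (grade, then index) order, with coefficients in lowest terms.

first term: 6/5 - 21/10*e1 - 14/25*e2 - 5*e3 + 9/2*e12 + 6/5*e13 - 7/3*e23 + 14/25*e123
second term: -6/5 + 21/10*e1 + 14/25*e2 - 5*e3 + 9/2*e12 + 6/5*e13 + 7/3*e23 + 14/25*e123
Answer: -10*e3 + 9*e12 + 12/5*e13 + 28/25*e123


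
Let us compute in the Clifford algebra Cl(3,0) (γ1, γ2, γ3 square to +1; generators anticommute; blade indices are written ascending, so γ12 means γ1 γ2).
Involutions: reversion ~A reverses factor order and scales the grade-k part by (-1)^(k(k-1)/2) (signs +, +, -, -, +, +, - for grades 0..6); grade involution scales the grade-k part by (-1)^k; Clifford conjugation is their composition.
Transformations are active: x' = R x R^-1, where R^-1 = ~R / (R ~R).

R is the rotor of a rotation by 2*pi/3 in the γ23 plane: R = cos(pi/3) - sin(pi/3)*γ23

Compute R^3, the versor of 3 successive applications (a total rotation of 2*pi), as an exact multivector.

The rotor phase is half the rotation angle and phases add under composition, so 3 steps in the γ23 plane accumulate phase 3*(pi/3) = pi: R^3 = cos(pi) - sin(pi)*γ23.
cos(pi) = -1 and sin(pi) = 0, so R^3 = -1. The total rotation 2*pi is 1 full turn, so every vector returns to itself, yet the rotor is -1, on the OTHER sheet of the double cover (an odd number of 2*pi turns).
Answer: -1


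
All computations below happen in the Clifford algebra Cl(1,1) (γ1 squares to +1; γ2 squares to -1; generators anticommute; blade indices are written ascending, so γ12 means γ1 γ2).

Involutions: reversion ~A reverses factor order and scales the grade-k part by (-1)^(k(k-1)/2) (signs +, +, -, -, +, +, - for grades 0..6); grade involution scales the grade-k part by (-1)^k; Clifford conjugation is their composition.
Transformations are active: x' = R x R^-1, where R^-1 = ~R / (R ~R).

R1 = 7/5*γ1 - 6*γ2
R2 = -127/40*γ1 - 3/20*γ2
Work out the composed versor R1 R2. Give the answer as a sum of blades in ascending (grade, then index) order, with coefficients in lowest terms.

Distribute over the terms of R1 (each basis-blade product reordered to ascending indices, repeated generators contracted through their squares):
(7/5*γ1) R2 = -889/200 - 21/100*γ12
(-6*γ2) R2 = -9/10 - 381/20*γ12
Summing the partial products and collecting blades:
Answer: -1069/200 - 963/50*γ12


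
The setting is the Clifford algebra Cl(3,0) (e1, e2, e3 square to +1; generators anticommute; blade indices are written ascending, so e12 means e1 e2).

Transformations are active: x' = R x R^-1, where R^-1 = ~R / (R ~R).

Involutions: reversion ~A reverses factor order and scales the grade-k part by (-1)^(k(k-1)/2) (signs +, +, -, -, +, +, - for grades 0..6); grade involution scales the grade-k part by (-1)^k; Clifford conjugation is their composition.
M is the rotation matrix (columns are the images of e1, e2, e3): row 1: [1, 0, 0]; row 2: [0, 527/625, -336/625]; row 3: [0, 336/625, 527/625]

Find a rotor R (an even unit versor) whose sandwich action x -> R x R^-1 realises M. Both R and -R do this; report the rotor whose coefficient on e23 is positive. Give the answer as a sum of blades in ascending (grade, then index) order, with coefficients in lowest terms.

Method: write R = a + b12*e12 + b13*e13 + b23*e23 with a^2 + b12^2 + b13^2 + b23^2 = 1 (so R^-1 = ~R). Expanding the columns R e_j ~R gives tr M = 4a^2 - 1 and, from the antisymmetric part, M21 - M12 = -4a*b12, M13 - M31 = 4a*b13, M32 - M23 = -4a*b23.
Here tr M = 1679/625, so a^2 = (1 + tr M)/4 = 576/625 and a = ±24/25. Taking a = 24/25: M21 - M12 = 0, M13 - M31 = 0, M32 - M23 = 672/625, giving b12 = 0, b13 = 0, b23 = -7/25, i.e. R = 24/25 - 7/25*e23.
Its e23 coefficient is negative, so report the other preimage -R.
Answer: -24/25 + 7/25*e23. Note: both R and -R realise this M (trace 1679/625); the covering map identifies them, and the e23-coefficient sign is the tie-breaker.


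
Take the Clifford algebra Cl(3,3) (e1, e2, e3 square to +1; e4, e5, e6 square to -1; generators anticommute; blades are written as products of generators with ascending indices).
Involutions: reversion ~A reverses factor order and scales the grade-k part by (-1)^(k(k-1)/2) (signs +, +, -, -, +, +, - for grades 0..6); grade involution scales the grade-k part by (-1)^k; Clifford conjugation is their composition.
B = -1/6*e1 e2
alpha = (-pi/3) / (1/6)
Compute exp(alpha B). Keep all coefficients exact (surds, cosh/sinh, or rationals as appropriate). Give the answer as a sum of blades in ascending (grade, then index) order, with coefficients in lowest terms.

B^2 = (-1/6)^2*(e1 e2)^2 = 1/36*(-1) = -1/36 (a basis 2-blade squares to minus the product of its generators' squares).
B^2 = -1/36 — the negative square puts this in the circular regime; l = 1/6, alpha*l = -pi/3, so exp(alpha B) = cos(-pi/3) + (sin(-pi/3)/(1/6))*B = 1/2 + (-3*sqrt(3))*B.
Answer: 1/2 + sqrt(3)/2*e1 e2


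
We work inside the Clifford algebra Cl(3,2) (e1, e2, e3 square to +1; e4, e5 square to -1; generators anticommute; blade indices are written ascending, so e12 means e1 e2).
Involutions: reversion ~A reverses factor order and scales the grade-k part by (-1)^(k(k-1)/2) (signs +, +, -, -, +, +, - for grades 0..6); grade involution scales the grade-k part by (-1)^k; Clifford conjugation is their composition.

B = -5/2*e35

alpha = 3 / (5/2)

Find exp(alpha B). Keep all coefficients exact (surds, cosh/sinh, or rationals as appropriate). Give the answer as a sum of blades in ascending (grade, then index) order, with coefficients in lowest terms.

B^2 = (-5/2)^2*(e35)^2 = 25/4*(+1) = 25/4 (a basis 2-blade squares to minus the product of its generators' squares).
B^2 = 25/4 — a positive square means the series sums to a boost: l = 5/2, alpha*l = 3, so exp(alpha B) = cosh(3) + (sinh(3)/(5/2))*B = cosh(3) + (2*sinh(3)/5)*B.
Answer: cosh(3) - sinh(3)*e35


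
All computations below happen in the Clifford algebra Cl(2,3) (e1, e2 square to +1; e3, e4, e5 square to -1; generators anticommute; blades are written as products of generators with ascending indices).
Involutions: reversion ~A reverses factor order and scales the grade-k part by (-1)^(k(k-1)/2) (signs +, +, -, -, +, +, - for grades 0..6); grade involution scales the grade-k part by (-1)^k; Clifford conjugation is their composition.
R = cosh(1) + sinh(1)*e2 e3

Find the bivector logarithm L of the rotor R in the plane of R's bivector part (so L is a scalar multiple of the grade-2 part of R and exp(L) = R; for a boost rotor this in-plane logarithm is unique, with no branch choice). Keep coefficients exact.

The scalar part of R is cosh(1), which determines |rapidity| via cosh; the sign lives in the bivector part, and pairing them (bivector part over sinh of the rapidity = the plane) gives the unique in-plane L = rapidity * plane.
Concretely: cosh(rapidity) = cosh(1) gives rapidity = ±1, and since rapidity/sinh(rapidity) is even the sign is immaterial: L = (rapidity/sinh(rapidity)) * <R>_2 = (1/sinh(1)) * <R>_2.
Answer: e2 e3


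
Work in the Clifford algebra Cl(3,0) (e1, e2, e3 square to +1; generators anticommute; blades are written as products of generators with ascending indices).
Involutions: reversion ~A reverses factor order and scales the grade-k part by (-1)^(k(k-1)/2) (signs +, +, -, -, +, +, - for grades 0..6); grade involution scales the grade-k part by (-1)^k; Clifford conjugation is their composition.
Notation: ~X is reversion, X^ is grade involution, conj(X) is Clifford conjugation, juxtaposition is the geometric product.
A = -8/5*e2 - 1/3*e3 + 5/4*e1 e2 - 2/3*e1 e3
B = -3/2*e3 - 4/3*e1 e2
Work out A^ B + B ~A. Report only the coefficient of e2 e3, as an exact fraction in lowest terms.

first term: 7/6 + 47/15*e1 - 68/45*e2 e3 - 167/72*e1 e2 e3
second term: -7/6 + 47/15*e1 - 68/45*e2 e3 + 167/72*e1 e2 e3
Answer: -136/45


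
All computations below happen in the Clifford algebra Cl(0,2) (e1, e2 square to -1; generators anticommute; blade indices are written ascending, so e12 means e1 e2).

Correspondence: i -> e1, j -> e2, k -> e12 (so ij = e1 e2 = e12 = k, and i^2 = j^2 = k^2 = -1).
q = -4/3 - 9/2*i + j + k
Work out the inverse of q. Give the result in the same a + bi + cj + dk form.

In blades: q = -4/3 - 9/2*e1 + e2 + e12.
With qbar = -4/3 + 9/2*e1 - e2 - e12 (scalar fixed, mapped units negated), q qbar = 865/36 (the sum of squared coefficients), so q^-1 = qbar / (865/36) = -48/865 + 162/865*e1 - 36/865*e2 - 36/865*e12; translating back:
Answer: -48/865 + 162/865*i - 36/865*j - 36/865*k


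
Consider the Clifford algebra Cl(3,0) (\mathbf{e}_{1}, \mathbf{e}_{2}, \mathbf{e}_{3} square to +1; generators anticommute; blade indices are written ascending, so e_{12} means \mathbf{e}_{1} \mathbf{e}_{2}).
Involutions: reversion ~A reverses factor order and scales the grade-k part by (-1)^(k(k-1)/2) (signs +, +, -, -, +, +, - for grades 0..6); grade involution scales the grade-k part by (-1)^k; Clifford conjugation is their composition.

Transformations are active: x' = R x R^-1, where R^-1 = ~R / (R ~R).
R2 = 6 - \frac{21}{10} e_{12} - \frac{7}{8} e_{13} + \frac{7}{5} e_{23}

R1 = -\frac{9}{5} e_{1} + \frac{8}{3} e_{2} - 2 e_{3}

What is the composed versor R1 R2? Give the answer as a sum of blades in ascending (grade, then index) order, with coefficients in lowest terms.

Distribute over the terms of R1 (each basis-blade product reordered to ascending indices, repeated generators contracted through their squares):
(-\frac{9}{5} e_{1}) R2 = -\frac{54}{5} e_{1} + \frac{189}{50} e_{2} + \frac{63}{40} e_{3} - \frac{63}{25} e_{123}
(\frac{8}{3} e_{2}) R2 = \frac{28}{5} e_{1} + 16 e_{2} + \frac{56}{15} e_{3} + \frac{7}{3} e_{123}
(-2 e_{3}) R2 = -\frac{7}{4} e_{1} + \frac{14}{5} e_{2} - 12 e_{3} + \frac{21}{5} e_{123}
Summing the partial products and collecting blades:
Answer: -\frac{139}{20} e_{1} + \frac{1129}{50} e_{2} - \frac{803}{120} e_{3} + \frac{301}{75} e_{123}


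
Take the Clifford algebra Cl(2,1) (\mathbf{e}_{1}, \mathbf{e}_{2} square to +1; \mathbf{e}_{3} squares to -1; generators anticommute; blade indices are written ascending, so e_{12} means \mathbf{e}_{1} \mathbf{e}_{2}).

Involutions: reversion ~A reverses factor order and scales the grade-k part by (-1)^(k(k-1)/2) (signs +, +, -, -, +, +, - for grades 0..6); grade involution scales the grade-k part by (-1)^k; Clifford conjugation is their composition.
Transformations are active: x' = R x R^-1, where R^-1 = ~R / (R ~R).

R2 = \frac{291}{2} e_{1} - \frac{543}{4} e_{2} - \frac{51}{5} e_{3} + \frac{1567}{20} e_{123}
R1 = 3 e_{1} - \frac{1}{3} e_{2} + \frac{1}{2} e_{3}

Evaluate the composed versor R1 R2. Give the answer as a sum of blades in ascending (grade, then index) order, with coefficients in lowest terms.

Distribute over the terms of R1 (each basis-blade product reordered to ascending indices, repeated generators contracted through their squares):
(3 e_{1}) R2 = \frac{873}{2} - \frac{1629}{4} e_{12} - \frac{153}{5} e_{13} + \frac{4701}{20} e_{23}
(-\frac{1}{3} e_{2}) R2 = \frac{181}{4} + \frac{97}{2} e_{12} + \frac{1567}{60} e_{13} + \frac{17}{5} e_{23}
(\frac{1}{2} e_{3}) R2 = \frac{51}{10} - \frac{1567}{40} e_{12} - \frac{291}{4} e_{13} + \frac{543}{8} e_{23}
Summing the partial products and collecting blades:
Answer: \frac{9737}{20} - \frac{15917}{40} e_{12} - \frac{2317}{30} e_{13} + \frac{12253}{40} e_{23}


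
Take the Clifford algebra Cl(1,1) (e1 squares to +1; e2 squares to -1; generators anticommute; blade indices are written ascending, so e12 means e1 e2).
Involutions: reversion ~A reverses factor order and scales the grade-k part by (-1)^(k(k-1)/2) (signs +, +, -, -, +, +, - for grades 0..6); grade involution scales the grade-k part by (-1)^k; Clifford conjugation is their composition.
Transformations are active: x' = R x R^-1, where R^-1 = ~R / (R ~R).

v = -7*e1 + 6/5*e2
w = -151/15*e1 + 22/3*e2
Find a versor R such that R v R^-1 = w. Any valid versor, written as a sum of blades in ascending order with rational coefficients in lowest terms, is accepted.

Here q(v) = q(w) = 1189/25; the classical choice R = v + w = -256/15*e1 + 128/15*e2 then realises v -> w under the sandwich.
Answer: -256/15*e1 + 128/15*e2


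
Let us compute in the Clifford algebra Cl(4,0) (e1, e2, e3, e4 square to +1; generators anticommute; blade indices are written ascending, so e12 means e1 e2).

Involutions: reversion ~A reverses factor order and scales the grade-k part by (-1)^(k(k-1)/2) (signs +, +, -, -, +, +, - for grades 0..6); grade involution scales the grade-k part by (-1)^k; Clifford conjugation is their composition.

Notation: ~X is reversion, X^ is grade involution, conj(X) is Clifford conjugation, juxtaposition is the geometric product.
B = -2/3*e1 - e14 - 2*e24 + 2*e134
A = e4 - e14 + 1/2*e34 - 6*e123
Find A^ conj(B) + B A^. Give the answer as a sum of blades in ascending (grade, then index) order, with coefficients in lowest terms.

first term: 1 + 2*e2 - 2*e3 + 2/3*e4 + 2*e12 - 3/2*e13 + 2/3*e14 + 5*e23 + 12*e24 - 35/3*e134 + 6*e234
second term: -1 + 2*e2 - 2*e3 + 2/3*e4 + 2*e12 - 3/2*e13 + 2/3*e14 - 3*e23 - 12*e24 - 37/3*e134 + 6*e234
Answer: 4*e2 - 4*e3 + 4/3*e4 + 4*e12 - 3*e13 + 4/3*e14 + 2*e23 - 24*e134 + 12*e234


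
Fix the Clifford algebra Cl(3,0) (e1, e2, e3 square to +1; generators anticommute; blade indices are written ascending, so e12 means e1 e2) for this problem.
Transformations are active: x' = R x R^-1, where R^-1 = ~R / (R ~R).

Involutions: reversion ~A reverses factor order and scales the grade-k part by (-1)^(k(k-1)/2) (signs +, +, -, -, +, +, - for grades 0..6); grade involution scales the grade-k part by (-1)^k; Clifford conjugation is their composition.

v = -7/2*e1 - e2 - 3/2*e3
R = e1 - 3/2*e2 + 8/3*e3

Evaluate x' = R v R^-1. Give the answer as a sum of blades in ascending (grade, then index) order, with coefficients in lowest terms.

~R = e1 - 3/2*e2 + 8/3*e3, and R ~R = 373/36, so R^-1 = ~R / (373/36).
R v = -6 - 25/4*e12 + 47/6*e13 + 59/12*e23
Answer: 1747/746*e1 + 1021/373*e2 - 1185/746*e3


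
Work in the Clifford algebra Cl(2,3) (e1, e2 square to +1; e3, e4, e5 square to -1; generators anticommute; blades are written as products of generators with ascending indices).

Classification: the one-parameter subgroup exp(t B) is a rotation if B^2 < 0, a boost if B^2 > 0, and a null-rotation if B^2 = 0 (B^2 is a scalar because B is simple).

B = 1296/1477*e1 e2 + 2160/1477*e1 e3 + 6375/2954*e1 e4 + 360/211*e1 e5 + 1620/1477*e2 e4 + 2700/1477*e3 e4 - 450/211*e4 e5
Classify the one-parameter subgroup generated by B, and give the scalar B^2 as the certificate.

B^2 term by term: the squares give (1296/1477)^2*(e1 e2)^2 + (2160/1477)^2*(e1 e3)^2 + (6375/2954)^2*(e1 e4)^2 + (360/211)^2*(e1 e5)^2 + (1620/1477)^2*(e2 e4)^2 + (2700/1477)^2*(e3 e4)^2 + (-450/211)^2*(e4 e5)^2 = 1679616/2181529*(-1) + 4665600/2181529*(+1) + 40640625/8726116*(+1) + 129600/44521*(+1) + 2624400/2181529*(+1) + 7290000/2181529*(-1) + 202500/44521*(-1) = 9/4 (each basis 2-blade squares to minus the product of its generators' squares); cross terms between blades sharing an index anticommute and cancel; the commuting (index-disjoint) pairs give grade-4 terms 2*c*c'*(blade product), which cancel blade by blade — e1 e2 e3 e4: 6998400/2181529 - 6998400/2181529 = 0; e1 e2 e4 e5: -1166400/311647 + 1166400/311647 = 0; e1 e3 e4 e5: -1944000/311647 + 1944000/311647 = 0 — confirming B is simple. So B^2 = 9/4.
Answer: boost, certificate B^2 = 9/4. B^2 = 9/4 is basis-independent, so its sign is the whole story.


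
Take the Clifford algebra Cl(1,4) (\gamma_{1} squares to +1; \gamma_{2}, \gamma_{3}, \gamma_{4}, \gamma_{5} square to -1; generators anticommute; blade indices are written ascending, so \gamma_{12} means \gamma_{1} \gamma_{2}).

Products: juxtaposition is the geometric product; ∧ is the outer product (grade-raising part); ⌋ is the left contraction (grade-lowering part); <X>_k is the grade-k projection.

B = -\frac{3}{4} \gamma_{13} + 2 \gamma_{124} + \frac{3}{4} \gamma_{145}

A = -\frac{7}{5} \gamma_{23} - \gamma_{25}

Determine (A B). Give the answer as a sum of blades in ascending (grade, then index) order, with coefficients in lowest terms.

step 1: -\frac{21}{20} \gamma_{12} - \frac{3}{4} \gamma_{124} - \frac{14}{5} \gamma_{134} + 2 \gamma_{145} - \frac{3}{4} \gamma_{1235} - \frac{21}{20} \gamma_{12345}
Answer: -\frac{21}{20} \gamma_{12} - \frac{3}{4} \gamma_{124} - \frac{14}{5} \gamma_{134} + 2 \gamma_{145} - \frac{3}{4} \gamma_{1235} - \frac{21}{20} \gamma_{12345}


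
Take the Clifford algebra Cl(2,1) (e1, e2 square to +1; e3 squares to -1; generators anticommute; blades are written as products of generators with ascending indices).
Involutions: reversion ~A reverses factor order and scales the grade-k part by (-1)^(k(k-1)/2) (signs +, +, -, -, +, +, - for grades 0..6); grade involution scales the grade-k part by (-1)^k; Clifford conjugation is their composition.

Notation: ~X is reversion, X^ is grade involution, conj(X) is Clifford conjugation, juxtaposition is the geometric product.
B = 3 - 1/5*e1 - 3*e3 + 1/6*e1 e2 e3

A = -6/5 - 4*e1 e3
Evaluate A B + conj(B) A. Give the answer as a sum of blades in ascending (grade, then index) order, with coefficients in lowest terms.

first term: -18/5 - 294/25*e1 + 2/3*e2 + 14/5*e3 - 12*e1 e3 - 1/5*e1 e2 e3
second term: -18/5 - 306/25*e1 + 2/3*e2 - 22/5*e3 - 12*e1 e3 - 1/5*e1 e2 e3
Answer: -36/5 - 24*e1 + 4/3*e2 - 8/5*e3 - 24*e1 e3 - 2/5*e1 e2 e3


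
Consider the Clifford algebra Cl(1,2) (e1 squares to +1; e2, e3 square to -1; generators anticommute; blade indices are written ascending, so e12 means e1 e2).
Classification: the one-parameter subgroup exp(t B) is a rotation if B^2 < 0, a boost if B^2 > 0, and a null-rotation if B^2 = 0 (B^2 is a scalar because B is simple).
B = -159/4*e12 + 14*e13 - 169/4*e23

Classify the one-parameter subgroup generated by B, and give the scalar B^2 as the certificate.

B^2 term by term: the squares give (-159/4)^2*(e12)^2 + (14)^2*(e13)^2 + (-169/4)^2*(e23)^2 = 25281/16*(+1) + 196*(+1) + 28561/16*(-1) = -9 (each basis 2-blade squares to minus the product of its generators' squares); cross terms between blades sharing an index anticommute and cancel. So B^2 = -9.
Answer: rotation, certificate B^2 = -9. B^2 = -9 is basis-independent, so its sign is the whole story.
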